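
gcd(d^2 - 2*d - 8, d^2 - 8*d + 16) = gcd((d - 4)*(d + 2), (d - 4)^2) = d - 4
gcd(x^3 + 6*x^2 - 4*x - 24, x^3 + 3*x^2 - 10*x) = x - 2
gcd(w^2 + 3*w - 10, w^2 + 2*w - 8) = w - 2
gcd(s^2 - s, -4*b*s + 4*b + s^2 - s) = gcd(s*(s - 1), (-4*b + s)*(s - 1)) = s - 1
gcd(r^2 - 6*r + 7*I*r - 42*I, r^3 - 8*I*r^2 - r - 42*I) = 1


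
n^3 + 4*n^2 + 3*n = n*(n + 1)*(n + 3)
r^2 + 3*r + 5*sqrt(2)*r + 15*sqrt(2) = (r + 3)*(r + 5*sqrt(2))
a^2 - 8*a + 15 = (a - 5)*(a - 3)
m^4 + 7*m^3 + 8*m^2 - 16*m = m*(m - 1)*(m + 4)^2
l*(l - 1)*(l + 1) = l^3 - l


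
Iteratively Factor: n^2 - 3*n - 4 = (n - 4)*(n + 1)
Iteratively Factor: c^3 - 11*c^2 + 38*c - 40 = (c - 5)*(c^2 - 6*c + 8) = (c - 5)*(c - 4)*(c - 2)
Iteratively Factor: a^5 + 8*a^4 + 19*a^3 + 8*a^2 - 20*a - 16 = (a - 1)*(a^4 + 9*a^3 + 28*a^2 + 36*a + 16) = (a - 1)*(a + 2)*(a^3 + 7*a^2 + 14*a + 8) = (a - 1)*(a + 2)*(a + 4)*(a^2 + 3*a + 2) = (a - 1)*(a + 1)*(a + 2)*(a + 4)*(a + 2)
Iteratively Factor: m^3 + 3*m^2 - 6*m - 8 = (m + 1)*(m^2 + 2*m - 8) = (m - 2)*(m + 1)*(m + 4)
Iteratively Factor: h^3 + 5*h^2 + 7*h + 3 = (h + 1)*(h^2 + 4*h + 3) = (h + 1)^2*(h + 3)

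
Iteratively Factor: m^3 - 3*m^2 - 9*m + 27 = (m - 3)*(m^2 - 9) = (m - 3)^2*(m + 3)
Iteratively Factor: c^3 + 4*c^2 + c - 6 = (c + 2)*(c^2 + 2*c - 3) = (c + 2)*(c + 3)*(c - 1)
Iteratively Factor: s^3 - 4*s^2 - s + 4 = (s + 1)*(s^2 - 5*s + 4) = (s - 1)*(s + 1)*(s - 4)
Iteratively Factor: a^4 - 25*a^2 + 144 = (a - 3)*(a^3 + 3*a^2 - 16*a - 48) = (a - 3)*(a + 3)*(a^2 - 16) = (a - 4)*(a - 3)*(a + 3)*(a + 4)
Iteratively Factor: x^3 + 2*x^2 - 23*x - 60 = (x + 4)*(x^2 - 2*x - 15) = (x + 3)*(x + 4)*(x - 5)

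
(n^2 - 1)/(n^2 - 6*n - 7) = (n - 1)/(n - 7)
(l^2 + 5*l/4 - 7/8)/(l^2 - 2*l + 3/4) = (4*l + 7)/(2*(2*l - 3))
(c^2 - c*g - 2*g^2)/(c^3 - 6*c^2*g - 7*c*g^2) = (c - 2*g)/(c*(c - 7*g))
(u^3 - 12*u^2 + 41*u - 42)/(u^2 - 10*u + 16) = (u^2 - 10*u + 21)/(u - 8)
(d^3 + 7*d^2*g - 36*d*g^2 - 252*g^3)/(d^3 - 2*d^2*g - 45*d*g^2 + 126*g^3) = (d + 6*g)/(d - 3*g)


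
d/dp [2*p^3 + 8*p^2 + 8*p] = 6*p^2 + 16*p + 8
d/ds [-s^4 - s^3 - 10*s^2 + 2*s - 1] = -4*s^3 - 3*s^2 - 20*s + 2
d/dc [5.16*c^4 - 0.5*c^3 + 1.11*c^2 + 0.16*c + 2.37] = 20.64*c^3 - 1.5*c^2 + 2.22*c + 0.16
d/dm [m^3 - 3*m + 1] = 3*m^2 - 3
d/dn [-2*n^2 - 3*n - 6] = -4*n - 3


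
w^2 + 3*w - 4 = (w - 1)*(w + 4)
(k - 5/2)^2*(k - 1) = k^3 - 6*k^2 + 45*k/4 - 25/4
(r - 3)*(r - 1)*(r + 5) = r^3 + r^2 - 17*r + 15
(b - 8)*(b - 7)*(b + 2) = b^3 - 13*b^2 + 26*b + 112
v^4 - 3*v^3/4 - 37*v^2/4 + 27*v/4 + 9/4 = (v - 3)*(v - 1)*(v + 1/4)*(v + 3)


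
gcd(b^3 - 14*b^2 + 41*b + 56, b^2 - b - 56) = b - 8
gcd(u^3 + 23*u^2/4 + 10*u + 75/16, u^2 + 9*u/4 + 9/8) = u + 3/4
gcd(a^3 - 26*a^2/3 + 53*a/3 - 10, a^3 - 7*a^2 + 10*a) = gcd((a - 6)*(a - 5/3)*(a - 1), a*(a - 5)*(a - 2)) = 1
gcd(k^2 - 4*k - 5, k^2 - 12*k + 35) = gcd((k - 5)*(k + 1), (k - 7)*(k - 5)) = k - 5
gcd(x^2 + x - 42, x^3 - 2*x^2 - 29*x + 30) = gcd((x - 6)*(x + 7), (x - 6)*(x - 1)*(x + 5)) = x - 6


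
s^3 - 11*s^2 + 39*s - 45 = (s - 5)*(s - 3)^2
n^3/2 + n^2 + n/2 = n*(n/2 + 1/2)*(n + 1)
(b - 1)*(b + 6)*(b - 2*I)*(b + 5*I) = b^4 + 5*b^3 + 3*I*b^3 + 4*b^2 + 15*I*b^2 + 50*b - 18*I*b - 60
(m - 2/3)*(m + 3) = m^2 + 7*m/3 - 2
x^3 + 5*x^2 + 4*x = x*(x + 1)*(x + 4)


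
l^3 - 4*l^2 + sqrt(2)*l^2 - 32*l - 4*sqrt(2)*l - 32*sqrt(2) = (l - 8)*(l + 4)*(l + sqrt(2))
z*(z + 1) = z^2 + z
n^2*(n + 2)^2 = n^4 + 4*n^3 + 4*n^2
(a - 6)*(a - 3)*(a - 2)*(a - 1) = a^4 - 12*a^3 + 47*a^2 - 72*a + 36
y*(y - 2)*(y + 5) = y^3 + 3*y^2 - 10*y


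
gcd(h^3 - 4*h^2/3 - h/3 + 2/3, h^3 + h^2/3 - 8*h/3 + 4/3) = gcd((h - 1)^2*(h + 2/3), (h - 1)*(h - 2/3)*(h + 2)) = h - 1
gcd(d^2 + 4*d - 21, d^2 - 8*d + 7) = 1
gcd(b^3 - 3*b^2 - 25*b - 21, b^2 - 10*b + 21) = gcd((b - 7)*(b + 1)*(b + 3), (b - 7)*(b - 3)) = b - 7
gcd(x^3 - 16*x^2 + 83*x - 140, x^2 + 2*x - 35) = x - 5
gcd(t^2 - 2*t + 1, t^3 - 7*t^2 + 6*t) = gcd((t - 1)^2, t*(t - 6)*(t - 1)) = t - 1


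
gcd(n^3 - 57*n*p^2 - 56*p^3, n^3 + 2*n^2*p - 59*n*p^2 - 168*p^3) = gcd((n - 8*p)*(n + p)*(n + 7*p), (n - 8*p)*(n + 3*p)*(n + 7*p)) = -n^2 + n*p + 56*p^2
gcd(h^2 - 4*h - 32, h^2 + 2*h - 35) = 1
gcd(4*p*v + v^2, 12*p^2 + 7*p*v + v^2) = 4*p + v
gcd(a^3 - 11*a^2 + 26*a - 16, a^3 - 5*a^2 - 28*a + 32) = a^2 - 9*a + 8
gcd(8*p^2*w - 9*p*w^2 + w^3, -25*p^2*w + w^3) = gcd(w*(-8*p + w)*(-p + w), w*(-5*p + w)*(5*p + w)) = w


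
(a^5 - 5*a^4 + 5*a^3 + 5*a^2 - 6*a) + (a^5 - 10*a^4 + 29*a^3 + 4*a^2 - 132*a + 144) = 2*a^5 - 15*a^4 + 34*a^3 + 9*a^2 - 138*a + 144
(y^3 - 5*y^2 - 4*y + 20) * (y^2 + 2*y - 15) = y^5 - 3*y^4 - 29*y^3 + 87*y^2 + 100*y - 300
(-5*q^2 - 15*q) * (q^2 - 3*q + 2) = -5*q^4 + 35*q^2 - 30*q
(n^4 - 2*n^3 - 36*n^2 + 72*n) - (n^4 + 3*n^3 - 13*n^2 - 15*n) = -5*n^3 - 23*n^2 + 87*n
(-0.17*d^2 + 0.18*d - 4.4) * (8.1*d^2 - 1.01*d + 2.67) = -1.377*d^4 + 1.6297*d^3 - 36.2757*d^2 + 4.9246*d - 11.748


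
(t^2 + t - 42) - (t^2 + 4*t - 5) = -3*t - 37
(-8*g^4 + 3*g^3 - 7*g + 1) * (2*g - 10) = -16*g^5 + 86*g^4 - 30*g^3 - 14*g^2 + 72*g - 10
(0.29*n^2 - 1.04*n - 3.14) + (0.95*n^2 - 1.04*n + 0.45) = 1.24*n^2 - 2.08*n - 2.69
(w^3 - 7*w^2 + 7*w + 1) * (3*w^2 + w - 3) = 3*w^5 - 20*w^4 + 11*w^3 + 31*w^2 - 20*w - 3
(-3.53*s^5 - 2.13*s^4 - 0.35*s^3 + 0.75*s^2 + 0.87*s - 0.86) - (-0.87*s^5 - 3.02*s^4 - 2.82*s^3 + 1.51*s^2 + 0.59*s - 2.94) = -2.66*s^5 + 0.89*s^4 + 2.47*s^3 - 0.76*s^2 + 0.28*s + 2.08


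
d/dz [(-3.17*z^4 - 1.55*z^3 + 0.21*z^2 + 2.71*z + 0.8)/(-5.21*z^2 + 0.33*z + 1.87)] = (33.0314*z^5 + 4.9372*z^4 - 24.7346*z^3 + 5.4929*z^2 + 9.1214*z + 4.8037)/(27.1441*z^4 - 3.4386*z^3 - 19.3765*z^2 + 1.2342*z + 3.4969)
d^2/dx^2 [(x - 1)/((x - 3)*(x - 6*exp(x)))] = 2*((x - 3)^2*(x - 1)*(6*exp(x) - 1)^2 + (x - 3)^2*(x - 6*exp(x))*(3*(x - 1)*exp(x) + 6*exp(x) - 1) - (x - 3)*(x - 1)*(x - 6*exp(x))*(6*exp(x) - 1) - (x - 3)*(x - 6*exp(x))^2 + (x - 1)*(x - 6*exp(x))^2)/((x - 3)^3*(x - 6*exp(x))^3)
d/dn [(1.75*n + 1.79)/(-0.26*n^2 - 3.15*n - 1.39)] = (0.455*n^2 + 0.930800000000001*n + 3.206)/(0.0676*n^4 + 1.638*n^3 + 10.6453*n^2 + 8.757*n + 1.9321)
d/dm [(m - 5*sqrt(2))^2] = 2*m - 10*sqrt(2)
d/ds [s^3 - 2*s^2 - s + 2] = 3*s^2 - 4*s - 1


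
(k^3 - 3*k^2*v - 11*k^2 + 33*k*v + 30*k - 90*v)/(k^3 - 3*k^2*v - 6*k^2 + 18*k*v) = (k - 5)/k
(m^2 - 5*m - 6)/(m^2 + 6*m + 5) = (m - 6)/(m + 5)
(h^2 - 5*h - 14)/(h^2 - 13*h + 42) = (h + 2)/(h - 6)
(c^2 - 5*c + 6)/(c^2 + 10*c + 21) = (c^2 - 5*c + 6)/(c^2 + 10*c + 21)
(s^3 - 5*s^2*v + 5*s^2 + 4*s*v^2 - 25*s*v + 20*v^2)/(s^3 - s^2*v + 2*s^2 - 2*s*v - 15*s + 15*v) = (s - 4*v)/(s - 3)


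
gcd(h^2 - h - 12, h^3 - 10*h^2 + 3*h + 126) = h + 3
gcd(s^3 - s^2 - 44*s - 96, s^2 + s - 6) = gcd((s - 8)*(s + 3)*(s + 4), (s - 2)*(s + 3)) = s + 3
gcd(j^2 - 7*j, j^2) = j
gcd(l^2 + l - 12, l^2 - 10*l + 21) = l - 3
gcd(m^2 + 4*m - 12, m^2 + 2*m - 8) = m - 2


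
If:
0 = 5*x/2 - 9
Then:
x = 18/5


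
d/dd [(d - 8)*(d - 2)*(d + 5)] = 3*d^2 - 10*d - 34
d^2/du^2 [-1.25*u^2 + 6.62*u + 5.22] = -2.50000000000000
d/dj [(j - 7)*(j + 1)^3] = 4*(j - 5)*(j + 1)^2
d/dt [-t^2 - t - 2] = -2*t - 1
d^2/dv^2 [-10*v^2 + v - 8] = -20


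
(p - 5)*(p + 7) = p^2 + 2*p - 35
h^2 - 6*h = h*(h - 6)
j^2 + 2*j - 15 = (j - 3)*(j + 5)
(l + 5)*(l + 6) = l^2 + 11*l + 30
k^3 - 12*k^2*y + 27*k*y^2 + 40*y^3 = (k - 8*y)*(k - 5*y)*(k + y)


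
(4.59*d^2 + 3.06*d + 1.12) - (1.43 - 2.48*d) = 4.59*d^2 + 5.54*d - 0.31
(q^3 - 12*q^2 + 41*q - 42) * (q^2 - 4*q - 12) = q^5 - 16*q^4 + 77*q^3 - 62*q^2 - 324*q + 504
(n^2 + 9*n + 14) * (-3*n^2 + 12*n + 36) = -3*n^4 - 15*n^3 + 102*n^2 + 492*n + 504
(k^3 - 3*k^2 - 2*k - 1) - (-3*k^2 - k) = k^3 - k - 1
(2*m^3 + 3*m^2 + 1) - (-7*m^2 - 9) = 2*m^3 + 10*m^2 + 10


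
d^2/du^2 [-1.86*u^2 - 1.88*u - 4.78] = -3.72000000000000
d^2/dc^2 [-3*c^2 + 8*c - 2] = -6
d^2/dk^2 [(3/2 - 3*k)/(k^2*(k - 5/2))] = 6*(-24*k^3 + 84*k^2 - 130*k + 75)/(k^4*(8*k^3 - 60*k^2 + 150*k - 125))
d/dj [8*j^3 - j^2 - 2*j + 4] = 24*j^2 - 2*j - 2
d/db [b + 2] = 1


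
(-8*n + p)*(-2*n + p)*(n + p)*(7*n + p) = 112*n^4 + 58*n^3*p - 57*n^2*p^2 - 2*n*p^3 + p^4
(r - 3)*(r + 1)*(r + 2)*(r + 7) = r^4 + 7*r^3 - 7*r^2 - 55*r - 42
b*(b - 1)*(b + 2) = b^3 + b^2 - 2*b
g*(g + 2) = g^2 + 2*g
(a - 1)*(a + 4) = a^2 + 3*a - 4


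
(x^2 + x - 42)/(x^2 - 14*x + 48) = (x + 7)/(x - 8)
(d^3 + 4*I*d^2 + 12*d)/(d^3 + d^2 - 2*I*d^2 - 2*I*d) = (d + 6*I)/(d + 1)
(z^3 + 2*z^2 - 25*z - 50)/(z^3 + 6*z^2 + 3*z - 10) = (z - 5)/(z - 1)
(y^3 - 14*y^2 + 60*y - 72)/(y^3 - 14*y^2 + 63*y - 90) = (y^2 - 8*y + 12)/(y^2 - 8*y + 15)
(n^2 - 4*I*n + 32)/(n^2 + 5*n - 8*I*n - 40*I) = (n + 4*I)/(n + 5)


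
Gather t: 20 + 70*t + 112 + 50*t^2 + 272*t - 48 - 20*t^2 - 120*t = 30*t^2 + 222*t + 84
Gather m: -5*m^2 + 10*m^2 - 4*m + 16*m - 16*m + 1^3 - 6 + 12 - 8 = 5*m^2 - 4*m - 1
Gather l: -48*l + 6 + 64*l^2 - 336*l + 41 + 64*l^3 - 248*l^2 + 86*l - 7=64*l^3 - 184*l^2 - 298*l + 40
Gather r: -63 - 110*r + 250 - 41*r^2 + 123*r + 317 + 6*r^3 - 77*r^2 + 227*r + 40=6*r^3 - 118*r^2 + 240*r + 544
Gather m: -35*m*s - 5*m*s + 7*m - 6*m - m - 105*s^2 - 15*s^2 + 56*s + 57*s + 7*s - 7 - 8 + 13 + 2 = -40*m*s - 120*s^2 + 120*s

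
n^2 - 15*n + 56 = (n - 8)*(n - 7)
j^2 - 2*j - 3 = (j - 3)*(j + 1)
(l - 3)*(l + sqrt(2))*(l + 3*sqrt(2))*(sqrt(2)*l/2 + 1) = sqrt(2)*l^4/2 - 3*sqrt(2)*l^3/2 + 5*l^3 - 15*l^2 + 7*sqrt(2)*l^2 - 21*sqrt(2)*l + 6*l - 18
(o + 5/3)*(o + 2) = o^2 + 11*o/3 + 10/3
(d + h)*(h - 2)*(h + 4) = d*h^2 + 2*d*h - 8*d + h^3 + 2*h^2 - 8*h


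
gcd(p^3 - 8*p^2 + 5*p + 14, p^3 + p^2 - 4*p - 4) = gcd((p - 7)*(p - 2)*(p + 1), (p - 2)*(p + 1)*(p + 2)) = p^2 - p - 2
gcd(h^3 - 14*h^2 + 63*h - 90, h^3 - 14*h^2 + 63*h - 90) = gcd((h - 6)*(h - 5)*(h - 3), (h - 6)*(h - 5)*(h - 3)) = h^3 - 14*h^2 + 63*h - 90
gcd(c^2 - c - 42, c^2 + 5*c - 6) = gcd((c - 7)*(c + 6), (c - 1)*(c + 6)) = c + 6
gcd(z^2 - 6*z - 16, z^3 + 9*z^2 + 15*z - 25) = 1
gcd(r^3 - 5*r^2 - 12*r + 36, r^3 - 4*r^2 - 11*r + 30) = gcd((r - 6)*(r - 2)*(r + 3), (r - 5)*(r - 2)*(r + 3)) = r^2 + r - 6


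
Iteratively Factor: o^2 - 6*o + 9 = (o - 3)*(o - 3)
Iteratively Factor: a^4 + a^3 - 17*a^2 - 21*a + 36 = (a + 3)*(a^3 - 2*a^2 - 11*a + 12) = (a - 1)*(a + 3)*(a^2 - a - 12) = (a - 1)*(a + 3)^2*(a - 4)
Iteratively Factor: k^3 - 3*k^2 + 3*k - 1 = (k - 1)*(k^2 - 2*k + 1) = (k - 1)^2*(k - 1)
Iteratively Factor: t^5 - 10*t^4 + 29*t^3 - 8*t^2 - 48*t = (t + 1)*(t^4 - 11*t^3 + 40*t^2 - 48*t) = t*(t + 1)*(t^3 - 11*t^2 + 40*t - 48) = t*(t - 4)*(t + 1)*(t^2 - 7*t + 12) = t*(t - 4)^2*(t + 1)*(t - 3)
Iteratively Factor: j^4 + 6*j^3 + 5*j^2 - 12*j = (j - 1)*(j^3 + 7*j^2 + 12*j) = j*(j - 1)*(j^2 + 7*j + 12) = j*(j - 1)*(j + 3)*(j + 4)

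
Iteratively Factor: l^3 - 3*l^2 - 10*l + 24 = (l - 2)*(l^2 - l - 12) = (l - 4)*(l - 2)*(l + 3)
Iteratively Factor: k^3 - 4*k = (k)*(k^2 - 4) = k*(k + 2)*(k - 2)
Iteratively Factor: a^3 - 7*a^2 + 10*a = (a - 2)*(a^2 - 5*a) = (a - 5)*(a - 2)*(a)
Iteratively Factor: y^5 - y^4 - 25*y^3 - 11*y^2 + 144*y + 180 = (y - 5)*(y^4 + 4*y^3 - 5*y^2 - 36*y - 36) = (y - 5)*(y - 3)*(y^3 + 7*y^2 + 16*y + 12) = (y - 5)*(y - 3)*(y + 2)*(y^2 + 5*y + 6) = (y - 5)*(y - 3)*(y + 2)*(y + 3)*(y + 2)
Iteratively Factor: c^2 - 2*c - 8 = (c + 2)*(c - 4)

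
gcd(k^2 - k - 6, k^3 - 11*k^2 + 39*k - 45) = k - 3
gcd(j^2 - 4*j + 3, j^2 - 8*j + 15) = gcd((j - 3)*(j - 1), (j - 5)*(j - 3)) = j - 3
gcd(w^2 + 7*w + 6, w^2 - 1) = w + 1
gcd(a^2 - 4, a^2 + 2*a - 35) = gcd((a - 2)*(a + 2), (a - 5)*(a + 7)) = 1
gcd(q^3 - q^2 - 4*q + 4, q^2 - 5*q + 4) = q - 1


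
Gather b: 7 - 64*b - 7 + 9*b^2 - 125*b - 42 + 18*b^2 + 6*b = 27*b^2 - 183*b - 42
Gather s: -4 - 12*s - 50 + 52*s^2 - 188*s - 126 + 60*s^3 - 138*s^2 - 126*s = 60*s^3 - 86*s^2 - 326*s - 180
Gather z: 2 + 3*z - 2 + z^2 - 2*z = z^2 + z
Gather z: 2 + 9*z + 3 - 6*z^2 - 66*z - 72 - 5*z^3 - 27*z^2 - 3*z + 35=-5*z^3 - 33*z^2 - 60*z - 32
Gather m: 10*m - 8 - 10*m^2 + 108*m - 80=-10*m^2 + 118*m - 88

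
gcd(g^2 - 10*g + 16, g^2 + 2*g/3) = 1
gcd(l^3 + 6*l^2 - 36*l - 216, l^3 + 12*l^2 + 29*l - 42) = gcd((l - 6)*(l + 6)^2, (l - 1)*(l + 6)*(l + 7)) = l + 6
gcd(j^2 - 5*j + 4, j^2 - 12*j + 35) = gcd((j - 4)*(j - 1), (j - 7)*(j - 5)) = 1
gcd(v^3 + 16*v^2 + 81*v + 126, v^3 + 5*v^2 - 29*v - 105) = v^2 + 10*v + 21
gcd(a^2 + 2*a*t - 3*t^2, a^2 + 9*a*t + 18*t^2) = a + 3*t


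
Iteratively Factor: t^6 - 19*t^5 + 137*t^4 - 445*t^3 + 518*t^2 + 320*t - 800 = (t + 1)*(t^5 - 20*t^4 + 157*t^3 - 602*t^2 + 1120*t - 800) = (t - 4)*(t + 1)*(t^4 - 16*t^3 + 93*t^2 - 230*t + 200) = (t - 4)*(t - 2)*(t + 1)*(t^3 - 14*t^2 + 65*t - 100) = (t - 5)*(t - 4)*(t - 2)*(t + 1)*(t^2 - 9*t + 20) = (t - 5)*(t - 4)^2*(t - 2)*(t + 1)*(t - 5)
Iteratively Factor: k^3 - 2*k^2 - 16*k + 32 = (k - 2)*(k^2 - 16) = (k - 4)*(k - 2)*(k + 4)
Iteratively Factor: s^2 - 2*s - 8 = (s - 4)*(s + 2)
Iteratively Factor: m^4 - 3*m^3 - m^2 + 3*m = (m)*(m^3 - 3*m^2 - m + 3) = m*(m - 3)*(m^2 - 1) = m*(m - 3)*(m - 1)*(m + 1)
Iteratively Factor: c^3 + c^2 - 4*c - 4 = (c - 2)*(c^2 + 3*c + 2) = (c - 2)*(c + 2)*(c + 1)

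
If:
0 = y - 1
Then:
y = 1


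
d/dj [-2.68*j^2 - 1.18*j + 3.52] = -5.36*j - 1.18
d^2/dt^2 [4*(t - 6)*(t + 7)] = 8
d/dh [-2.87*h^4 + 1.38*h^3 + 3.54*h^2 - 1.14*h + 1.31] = -11.48*h^3 + 4.14*h^2 + 7.08*h - 1.14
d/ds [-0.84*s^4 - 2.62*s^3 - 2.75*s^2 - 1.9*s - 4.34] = -3.36*s^3 - 7.86*s^2 - 5.5*s - 1.9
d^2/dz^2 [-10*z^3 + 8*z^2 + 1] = 16 - 60*z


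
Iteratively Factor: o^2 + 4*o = (o + 4)*(o)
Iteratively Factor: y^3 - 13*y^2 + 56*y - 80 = (y - 4)*(y^2 - 9*y + 20) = (y - 5)*(y - 4)*(y - 4)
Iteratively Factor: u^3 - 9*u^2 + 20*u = (u - 5)*(u^2 - 4*u) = (u - 5)*(u - 4)*(u)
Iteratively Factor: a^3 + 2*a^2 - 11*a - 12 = (a - 3)*(a^2 + 5*a + 4) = (a - 3)*(a + 4)*(a + 1)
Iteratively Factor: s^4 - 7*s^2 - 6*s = (s + 1)*(s^3 - s^2 - 6*s) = (s + 1)*(s + 2)*(s^2 - 3*s) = (s - 3)*(s + 1)*(s + 2)*(s)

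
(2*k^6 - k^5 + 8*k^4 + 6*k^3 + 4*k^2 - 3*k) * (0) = 0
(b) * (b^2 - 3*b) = b^3 - 3*b^2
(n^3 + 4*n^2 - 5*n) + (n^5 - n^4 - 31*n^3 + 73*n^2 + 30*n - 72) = n^5 - n^4 - 30*n^3 + 77*n^2 + 25*n - 72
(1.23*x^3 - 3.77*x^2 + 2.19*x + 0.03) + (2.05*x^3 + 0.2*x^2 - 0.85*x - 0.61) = 3.28*x^3 - 3.57*x^2 + 1.34*x - 0.58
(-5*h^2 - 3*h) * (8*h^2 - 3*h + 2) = -40*h^4 - 9*h^3 - h^2 - 6*h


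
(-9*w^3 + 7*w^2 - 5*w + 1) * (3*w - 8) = -27*w^4 + 93*w^3 - 71*w^2 + 43*w - 8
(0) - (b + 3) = -b - 3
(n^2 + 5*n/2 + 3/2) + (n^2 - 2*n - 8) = 2*n^2 + n/2 - 13/2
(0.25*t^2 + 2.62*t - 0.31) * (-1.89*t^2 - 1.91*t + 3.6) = -0.4725*t^4 - 5.4293*t^3 - 3.5183*t^2 + 10.0241*t - 1.116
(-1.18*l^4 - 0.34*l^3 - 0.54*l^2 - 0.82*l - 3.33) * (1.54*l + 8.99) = -1.8172*l^5 - 11.1318*l^4 - 3.8882*l^3 - 6.1174*l^2 - 12.5*l - 29.9367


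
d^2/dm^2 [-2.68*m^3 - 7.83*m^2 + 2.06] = -16.08*m - 15.66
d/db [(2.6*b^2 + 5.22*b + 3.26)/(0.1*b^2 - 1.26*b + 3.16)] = (-3.798*b^2 + 15.78*b + 20.6028)/(0.01*b^4 - 0.252*b^3 + 2.2196*b^2 - 7.9632*b + 9.9856)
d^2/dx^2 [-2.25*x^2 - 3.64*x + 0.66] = -4.50000000000000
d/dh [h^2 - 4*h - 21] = 2*h - 4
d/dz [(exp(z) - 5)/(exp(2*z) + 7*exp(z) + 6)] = (-(exp(z) - 5)*(2*exp(z) + 7) + exp(2*z) + 7*exp(z) + 6)*exp(z)/(exp(2*z) + 7*exp(z) + 6)^2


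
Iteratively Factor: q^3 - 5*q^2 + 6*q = (q - 3)*(q^2 - 2*q) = q*(q - 3)*(q - 2)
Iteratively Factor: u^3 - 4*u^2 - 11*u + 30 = (u - 2)*(u^2 - 2*u - 15) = (u - 2)*(u + 3)*(u - 5)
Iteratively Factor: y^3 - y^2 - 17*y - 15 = (y - 5)*(y^2 + 4*y + 3) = (y - 5)*(y + 1)*(y + 3)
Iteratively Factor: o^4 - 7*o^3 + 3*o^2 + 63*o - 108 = (o + 3)*(o^3 - 10*o^2 + 33*o - 36) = (o - 4)*(o + 3)*(o^2 - 6*o + 9) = (o - 4)*(o - 3)*(o + 3)*(o - 3)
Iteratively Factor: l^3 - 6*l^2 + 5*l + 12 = (l - 3)*(l^2 - 3*l - 4) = (l - 3)*(l + 1)*(l - 4)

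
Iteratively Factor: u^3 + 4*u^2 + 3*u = (u)*(u^2 + 4*u + 3) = u*(u + 1)*(u + 3)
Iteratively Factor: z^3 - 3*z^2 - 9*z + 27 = (z - 3)*(z^2 - 9) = (z - 3)*(z + 3)*(z - 3)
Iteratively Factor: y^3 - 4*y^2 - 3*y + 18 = (y - 3)*(y^2 - y - 6) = (y - 3)*(y + 2)*(y - 3)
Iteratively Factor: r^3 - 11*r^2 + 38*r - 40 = (r - 4)*(r^2 - 7*r + 10) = (r - 5)*(r - 4)*(r - 2)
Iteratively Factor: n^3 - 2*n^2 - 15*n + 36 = (n - 3)*(n^2 + n - 12) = (n - 3)^2*(n + 4)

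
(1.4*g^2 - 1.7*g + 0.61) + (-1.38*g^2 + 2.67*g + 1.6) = 0.02*g^2 + 0.97*g + 2.21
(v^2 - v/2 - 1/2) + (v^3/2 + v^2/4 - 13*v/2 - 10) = v^3/2 + 5*v^2/4 - 7*v - 21/2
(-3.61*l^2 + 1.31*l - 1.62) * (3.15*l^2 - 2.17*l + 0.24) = -11.3715*l^4 + 11.9602*l^3 - 8.8121*l^2 + 3.8298*l - 0.3888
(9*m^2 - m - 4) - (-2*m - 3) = 9*m^2 + m - 1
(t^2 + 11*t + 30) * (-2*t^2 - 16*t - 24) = -2*t^4 - 38*t^3 - 260*t^2 - 744*t - 720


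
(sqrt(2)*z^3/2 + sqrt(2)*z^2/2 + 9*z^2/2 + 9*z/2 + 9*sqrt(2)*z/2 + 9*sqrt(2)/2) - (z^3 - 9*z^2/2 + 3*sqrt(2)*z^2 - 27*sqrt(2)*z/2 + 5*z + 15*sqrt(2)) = -z^3 + sqrt(2)*z^3/2 - 5*sqrt(2)*z^2/2 + 9*z^2 - z/2 + 18*sqrt(2)*z - 21*sqrt(2)/2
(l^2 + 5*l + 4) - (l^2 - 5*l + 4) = 10*l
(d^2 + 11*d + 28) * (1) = d^2 + 11*d + 28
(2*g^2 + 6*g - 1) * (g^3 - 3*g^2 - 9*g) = 2*g^5 - 37*g^3 - 51*g^2 + 9*g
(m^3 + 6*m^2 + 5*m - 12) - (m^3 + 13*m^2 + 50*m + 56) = -7*m^2 - 45*m - 68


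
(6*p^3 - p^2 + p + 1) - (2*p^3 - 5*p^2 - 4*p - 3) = 4*p^3 + 4*p^2 + 5*p + 4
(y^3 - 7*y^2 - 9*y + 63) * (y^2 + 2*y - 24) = y^5 - 5*y^4 - 47*y^3 + 213*y^2 + 342*y - 1512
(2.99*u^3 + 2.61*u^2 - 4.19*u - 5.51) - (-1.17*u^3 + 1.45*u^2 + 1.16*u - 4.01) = 4.16*u^3 + 1.16*u^2 - 5.35*u - 1.5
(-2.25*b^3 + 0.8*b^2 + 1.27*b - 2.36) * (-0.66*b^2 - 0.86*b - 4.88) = 1.485*b^5 + 1.407*b^4 + 9.4538*b^3 - 3.4386*b^2 - 4.168*b + 11.5168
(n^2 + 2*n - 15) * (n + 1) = n^3 + 3*n^2 - 13*n - 15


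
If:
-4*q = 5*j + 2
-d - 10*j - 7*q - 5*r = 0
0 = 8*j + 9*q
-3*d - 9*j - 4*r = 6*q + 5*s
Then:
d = 58/143 - 25*s/11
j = -18/13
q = 16/13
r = 5*s/11 + 138/143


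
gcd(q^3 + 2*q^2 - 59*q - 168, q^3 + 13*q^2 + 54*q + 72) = q + 3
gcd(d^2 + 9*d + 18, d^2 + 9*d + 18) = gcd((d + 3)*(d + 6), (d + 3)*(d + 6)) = d^2 + 9*d + 18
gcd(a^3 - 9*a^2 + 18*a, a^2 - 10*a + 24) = a - 6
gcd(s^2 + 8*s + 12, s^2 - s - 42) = s + 6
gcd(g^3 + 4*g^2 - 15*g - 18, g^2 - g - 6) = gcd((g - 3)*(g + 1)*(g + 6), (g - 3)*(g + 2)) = g - 3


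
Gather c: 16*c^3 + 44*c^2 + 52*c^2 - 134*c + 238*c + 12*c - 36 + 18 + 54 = 16*c^3 + 96*c^2 + 116*c + 36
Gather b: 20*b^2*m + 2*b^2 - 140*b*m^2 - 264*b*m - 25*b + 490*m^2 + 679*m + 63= b^2*(20*m + 2) + b*(-140*m^2 - 264*m - 25) + 490*m^2 + 679*m + 63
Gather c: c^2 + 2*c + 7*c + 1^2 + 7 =c^2 + 9*c + 8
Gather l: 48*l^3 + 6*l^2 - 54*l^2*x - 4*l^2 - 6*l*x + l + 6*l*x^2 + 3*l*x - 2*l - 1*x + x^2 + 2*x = 48*l^3 + l^2*(2 - 54*x) + l*(6*x^2 - 3*x - 1) + x^2 + x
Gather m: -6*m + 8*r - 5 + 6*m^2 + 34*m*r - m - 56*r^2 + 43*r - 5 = 6*m^2 + m*(34*r - 7) - 56*r^2 + 51*r - 10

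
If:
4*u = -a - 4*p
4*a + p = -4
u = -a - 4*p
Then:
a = -16/15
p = 4/15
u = 0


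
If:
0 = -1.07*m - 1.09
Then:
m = -1.02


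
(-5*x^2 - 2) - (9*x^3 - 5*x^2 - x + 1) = -9*x^3 + x - 3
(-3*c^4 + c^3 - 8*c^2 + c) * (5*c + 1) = -15*c^5 + 2*c^4 - 39*c^3 - 3*c^2 + c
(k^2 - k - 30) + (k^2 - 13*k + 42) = 2*k^2 - 14*k + 12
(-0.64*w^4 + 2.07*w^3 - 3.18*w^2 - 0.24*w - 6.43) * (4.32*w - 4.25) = -2.7648*w^5 + 11.6624*w^4 - 22.5351*w^3 + 12.4782*w^2 - 26.7576*w + 27.3275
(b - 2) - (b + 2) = -4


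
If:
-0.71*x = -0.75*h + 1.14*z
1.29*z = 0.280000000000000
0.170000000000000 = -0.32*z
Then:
No Solution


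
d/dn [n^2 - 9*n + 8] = 2*n - 9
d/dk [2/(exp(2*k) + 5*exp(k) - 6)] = (-4*exp(k) - 10)*exp(k)/(exp(2*k) + 5*exp(k) - 6)^2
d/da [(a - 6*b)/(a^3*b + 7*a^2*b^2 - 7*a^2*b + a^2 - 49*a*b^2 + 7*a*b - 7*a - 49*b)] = (a^3*b + 7*a^2*b^2 - 7*a^2*b + a^2 - 49*a*b^2 + 7*a*b - 7*a - 49*b - (a - 6*b)*(3*a^2*b + 14*a*b^2 - 14*a*b + 2*a - 49*b^2 + 7*b - 7))/(a^3*b + 7*a^2*b^2 - 7*a^2*b + a^2 - 49*a*b^2 + 7*a*b - 7*a - 49*b)^2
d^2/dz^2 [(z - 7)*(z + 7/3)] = 2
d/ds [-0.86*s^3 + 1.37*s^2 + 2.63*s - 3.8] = -2.58*s^2 + 2.74*s + 2.63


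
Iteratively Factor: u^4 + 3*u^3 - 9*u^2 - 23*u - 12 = (u + 1)*(u^3 + 2*u^2 - 11*u - 12) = (u + 1)*(u + 4)*(u^2 - 2*u - 3) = (u - 3)*(u + 1)*(u + 4)*(u + 1)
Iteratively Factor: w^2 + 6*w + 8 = (w + 2)*(w + 4)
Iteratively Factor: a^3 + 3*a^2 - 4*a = (a + 4)*(a^2 - a) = a*(a + 4)*(a - 1)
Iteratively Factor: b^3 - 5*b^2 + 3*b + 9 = (b + 1)*(b^2 - 6*b + 9) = (b - 3)*(b + 1)*(b - 3)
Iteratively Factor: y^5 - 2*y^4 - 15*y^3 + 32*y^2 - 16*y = (y - 1)*(y^4 - y^3 - 16*y^2 + 16*y) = (y - 1)*(y + 4)*(y^3 - 5*y^2 + 4*y) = (y - 4)*(y - 1)*(y + 4)*(y^2 - y) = y*(y - 4)*(y - 1)*(y + 4)*(y - 1)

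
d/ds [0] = 0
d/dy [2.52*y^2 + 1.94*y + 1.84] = 5.04*y + 1.94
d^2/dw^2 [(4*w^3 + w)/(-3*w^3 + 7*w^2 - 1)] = 2*w*(-84*w^5 - 27*w^4 + 135*w^3 - 77*w^2 + 18*w - 33)/(27*w^9 - 189*w^8 + 441*w^7 - 316*w^6 - 126*w^5 + 147*w^4 + 9*w^3 - 21*w^2 + 1)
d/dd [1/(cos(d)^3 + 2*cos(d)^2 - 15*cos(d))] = (3*sin(d) - 15*sin(d)/cos(d)^2 + 4*tan(d))/((cos(d) - 3)^2*(cos(d) + 5)^2)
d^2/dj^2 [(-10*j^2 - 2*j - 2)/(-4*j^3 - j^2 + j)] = 4*(80*j^6 + 48*j^5 + 168*j^4 + 42*j^3 - 9*j^2 - 3*j + 1)/(j^3*(64*j^6 + 48*j^5 - 36*j^4 - 23*j^3 + 9*j^2 + 3*j - 1))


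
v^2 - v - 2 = (v - 2)*(v + 1)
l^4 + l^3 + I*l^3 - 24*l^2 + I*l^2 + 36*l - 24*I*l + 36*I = (l - 3)*(l - 2)*(l + 6)*(l + I)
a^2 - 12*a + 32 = (a - 8)*(a - 4)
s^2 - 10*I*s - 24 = (s - 6*I)*(s - 4*I)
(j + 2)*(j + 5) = j^2 + 7*j + 10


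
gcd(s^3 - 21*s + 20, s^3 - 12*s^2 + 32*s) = s - 4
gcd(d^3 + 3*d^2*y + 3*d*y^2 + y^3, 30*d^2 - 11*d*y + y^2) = 1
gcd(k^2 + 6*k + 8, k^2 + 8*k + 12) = k + 2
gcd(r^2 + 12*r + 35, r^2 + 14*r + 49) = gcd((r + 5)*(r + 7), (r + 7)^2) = r + 7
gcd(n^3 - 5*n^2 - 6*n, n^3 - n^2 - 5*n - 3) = n + 1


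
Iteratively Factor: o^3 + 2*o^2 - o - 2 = (o + 1)*(o^2 + o - 2) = (o + 1)*(o + 2)*(o - 1)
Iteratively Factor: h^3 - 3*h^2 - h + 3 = (h + 1)*(h^2 - 4*h + 3) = (h - 3)*(h + 1)*(h - 1)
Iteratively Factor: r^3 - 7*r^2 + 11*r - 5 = (r - 5)*(r^2 - 2*r + 1) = (r - 5)*(r - 1)*(r - 1)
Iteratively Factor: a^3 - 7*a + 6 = (a - 1)*(a^2 + a - 6) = (a - 2)*(a - 1)*(a + 3)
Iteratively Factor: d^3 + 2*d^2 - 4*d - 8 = (d + 2)*(d^2 - 4) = (d + 2)^2*(d - 2)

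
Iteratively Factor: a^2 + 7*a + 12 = (a + 3)*(a + 4)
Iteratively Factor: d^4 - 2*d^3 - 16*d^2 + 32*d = (d + 4)*(d^3 - 6*d^2 + 8*d) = (d - 2)*(d + 4)*(d^2 - 4*d) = (d - 4)*(d - 2)*(d + 4)*(d)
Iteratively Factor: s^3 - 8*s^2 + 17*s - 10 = (s - 2)*(s^2 - 6*s + 5) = (s - 5)*(s - 2)*(s - 1)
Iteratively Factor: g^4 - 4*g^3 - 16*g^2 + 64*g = (g + 4)*(g^3 - 8*g^2 + 16*g) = g*(g + 4)*(g^2 - 8*g + 16) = g*(g - 4)*(g + 4)*(g - 4)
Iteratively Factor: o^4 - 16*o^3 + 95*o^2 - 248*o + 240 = (o - 4)*(o^3 - 12*o^2 + 47*o - 60) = (o - 5)*(o - 4)*(o^2 - 7*o + 12) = (o - 5)*(o - 4)*(o - 3)*(o - 4)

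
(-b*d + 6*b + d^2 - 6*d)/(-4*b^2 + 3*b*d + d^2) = (d - 6)/(4*b + d)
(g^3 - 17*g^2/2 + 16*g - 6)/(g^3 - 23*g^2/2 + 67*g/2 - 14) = (g^2 - 8*g + 12)/(g^2 - 11*g + 28)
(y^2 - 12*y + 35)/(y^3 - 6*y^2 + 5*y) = (y - 7)/(y*(y - 1))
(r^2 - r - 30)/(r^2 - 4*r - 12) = (r + 5)/(r + 2)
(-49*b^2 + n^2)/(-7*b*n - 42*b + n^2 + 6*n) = (7*b + n)/(n + 6)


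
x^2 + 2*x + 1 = (x + 1)^2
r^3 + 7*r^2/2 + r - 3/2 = (r - 1/2)*(r + 1)*(r + 3)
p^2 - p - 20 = (p - 5)*(p + 4)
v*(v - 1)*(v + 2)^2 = v^4 + 3*v^3 - 4*v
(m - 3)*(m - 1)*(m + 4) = m^3 - 13*m + 12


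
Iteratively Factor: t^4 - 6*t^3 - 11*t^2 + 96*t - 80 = (t - 1)*(t^3 - 5*t^2 - 16*t + 80) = (t - 5)*(t - 1)*(t^2 - 16) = (t - 5)*(t - 4)*(t - 1)*(t + 4)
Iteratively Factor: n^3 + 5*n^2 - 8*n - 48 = (n - 3)*(n^2 + 8*n + 16) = (n - 3)*(n + 4)*(n + 4)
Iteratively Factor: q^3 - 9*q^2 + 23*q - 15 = (q - 5)*(q^2 - 4*q + 3) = (q - 5)*(q - 1)*(q - 3)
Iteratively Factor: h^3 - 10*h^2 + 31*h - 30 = (h - 5)*(h^2 - 5*h + 6) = (h - 5)*(h - 2)*(h - 3)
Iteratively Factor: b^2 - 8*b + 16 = (b - 4)*(b - 4)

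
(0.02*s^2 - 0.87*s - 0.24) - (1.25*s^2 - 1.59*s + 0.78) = -1.23*s^2 + 0.72*s - 1.02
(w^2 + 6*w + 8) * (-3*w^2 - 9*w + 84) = -3*w^4 - 27*w^3 + 6*w^2 + 432*w + 672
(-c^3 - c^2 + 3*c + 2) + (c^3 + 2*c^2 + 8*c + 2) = c^2 + 11*c + 4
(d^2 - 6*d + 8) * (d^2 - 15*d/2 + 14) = d^4 - 27*d^3/2 + 67*d^2 - 144*d + 112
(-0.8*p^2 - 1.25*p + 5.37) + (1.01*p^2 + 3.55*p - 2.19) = 0.21*p^2 + 2.3*p + 3.18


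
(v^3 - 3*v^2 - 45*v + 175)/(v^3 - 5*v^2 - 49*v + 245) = (v - 5)/(v - 7)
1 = 1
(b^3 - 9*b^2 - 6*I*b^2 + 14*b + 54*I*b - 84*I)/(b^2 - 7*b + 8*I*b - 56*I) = (b^2 + b*(-2 - 6*I) + 12*I)/(b + 8*I)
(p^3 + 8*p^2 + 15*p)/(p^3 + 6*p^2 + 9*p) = (p + 5)/(p + 3)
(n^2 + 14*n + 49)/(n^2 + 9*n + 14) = (n + 7)/(n + 2)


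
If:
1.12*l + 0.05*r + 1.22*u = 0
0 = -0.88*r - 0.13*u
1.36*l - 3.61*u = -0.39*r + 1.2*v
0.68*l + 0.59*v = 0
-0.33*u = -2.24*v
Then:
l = 0.00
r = 0.00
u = 0.00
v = 0.00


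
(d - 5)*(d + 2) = d^2 - 3*d - 10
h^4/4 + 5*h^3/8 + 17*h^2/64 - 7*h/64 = h*(h/4 + 1/4)*(h - 1/4)*(h + 7/4)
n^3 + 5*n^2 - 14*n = n*(n - 2)*(n + 7)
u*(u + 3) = u^2 + 3*u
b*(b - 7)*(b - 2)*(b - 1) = b^4 - 10*b^3 + 23*b^2 - 14*b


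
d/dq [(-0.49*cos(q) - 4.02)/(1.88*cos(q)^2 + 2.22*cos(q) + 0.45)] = (0.9212*sin(q)^2 - 15.1152*cos(q) - 9.6251)*sin(q)/(1.88*cos(q)^2 + 2.22*cos(q) + 0.45)^2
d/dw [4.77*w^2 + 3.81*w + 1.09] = 9.54*w + 3.81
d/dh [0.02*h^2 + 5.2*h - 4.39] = 0.04*h + 5.2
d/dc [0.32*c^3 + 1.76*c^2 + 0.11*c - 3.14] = 0.96*c^2 + 3.52*c + 0.11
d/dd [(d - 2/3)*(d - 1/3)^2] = (3*d - 1)*(9*d - 5)/9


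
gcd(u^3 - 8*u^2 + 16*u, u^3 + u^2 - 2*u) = u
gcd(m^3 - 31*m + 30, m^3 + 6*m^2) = m + 6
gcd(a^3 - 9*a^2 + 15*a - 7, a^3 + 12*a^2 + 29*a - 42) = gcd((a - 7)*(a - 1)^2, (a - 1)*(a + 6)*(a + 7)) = a - 1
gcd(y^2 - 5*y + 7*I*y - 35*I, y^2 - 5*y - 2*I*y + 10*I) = y - 5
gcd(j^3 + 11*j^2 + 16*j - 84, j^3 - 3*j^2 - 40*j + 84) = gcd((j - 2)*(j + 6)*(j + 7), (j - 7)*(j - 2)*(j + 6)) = j^2 + 4*j - 12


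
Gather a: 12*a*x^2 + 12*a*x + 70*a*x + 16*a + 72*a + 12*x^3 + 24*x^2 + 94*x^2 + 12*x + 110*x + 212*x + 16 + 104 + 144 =a*(12*x^2 + 82*x + 88) + 12*x^3 + 118*x^2 + 334*x + 264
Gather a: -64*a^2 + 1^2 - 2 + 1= -64*a^2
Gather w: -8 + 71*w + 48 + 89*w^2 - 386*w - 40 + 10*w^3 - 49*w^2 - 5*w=10*w^3 + 40*w^2 - 320*w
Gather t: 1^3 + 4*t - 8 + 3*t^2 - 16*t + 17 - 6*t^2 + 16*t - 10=-3*t^2 + 4*t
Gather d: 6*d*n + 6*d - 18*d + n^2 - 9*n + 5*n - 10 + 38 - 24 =d*(6*n - 12) + n^2 - 4*n + 4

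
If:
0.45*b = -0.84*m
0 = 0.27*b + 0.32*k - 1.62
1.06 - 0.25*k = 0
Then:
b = 0.97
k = 4.24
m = -0.52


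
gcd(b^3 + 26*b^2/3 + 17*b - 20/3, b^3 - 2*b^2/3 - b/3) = 1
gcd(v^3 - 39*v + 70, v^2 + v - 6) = v - 2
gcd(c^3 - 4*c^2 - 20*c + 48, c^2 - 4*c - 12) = c - 6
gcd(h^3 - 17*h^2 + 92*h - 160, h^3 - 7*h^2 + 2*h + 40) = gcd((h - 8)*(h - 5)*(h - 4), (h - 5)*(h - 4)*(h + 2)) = h^2 - 9*h + 20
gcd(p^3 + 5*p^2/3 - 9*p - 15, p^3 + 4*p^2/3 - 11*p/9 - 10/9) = p + 5/3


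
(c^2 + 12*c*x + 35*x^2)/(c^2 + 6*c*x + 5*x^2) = (c + 7*x)/(c + x)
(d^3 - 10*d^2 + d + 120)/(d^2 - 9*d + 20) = (d^2 - 5*d - 24)/(d - 4)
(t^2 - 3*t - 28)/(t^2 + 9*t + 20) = (t - 7)/(t + 5)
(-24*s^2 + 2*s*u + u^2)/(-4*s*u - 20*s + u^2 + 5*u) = (6*s + u)/(u + 5)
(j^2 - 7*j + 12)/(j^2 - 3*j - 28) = (-j^2 + 7*j - 12)/(-j^2 + 3*j + 28)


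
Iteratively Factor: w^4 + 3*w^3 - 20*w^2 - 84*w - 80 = (w - 5)*(w^3 + 8*w^2 + 20*w + 16) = (w - 5)*(w + 4)*(w^2 + 4*w + 4) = (w - 5)*(w + 2)*(w + 4)*(w + 2)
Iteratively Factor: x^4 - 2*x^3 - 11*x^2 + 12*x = (x - 4)*(x^3 + 2*x^2 - 3*x) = (x - 4)*(x + 3)*(x^2 - x) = x*(x - 4)*(x + 3)*(x - 1)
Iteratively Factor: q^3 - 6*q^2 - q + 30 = (q - 5)*(q^2 - q - 6) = (q - 5)*(q - 3)*(q + 2)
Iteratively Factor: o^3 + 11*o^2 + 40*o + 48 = (o + 4)*(o^2 + 7*o + 12) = (o + 3)*(o + 4)*(o + 4)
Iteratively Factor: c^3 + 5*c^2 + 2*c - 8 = (c + 2)*(c^2 + 3*c - 4) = (c - 1)*(c + 2)*(c + 4)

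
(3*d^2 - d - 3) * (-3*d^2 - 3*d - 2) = -9*d^4 - 6*d^3 + 6*d^2 + 11*d + 6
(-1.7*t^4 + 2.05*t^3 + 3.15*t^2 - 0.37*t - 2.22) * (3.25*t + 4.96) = -5.525*t^5 - 1.7695*t^4 + 20.4055*t^3 + 14.4215*t^2 - 9.0502*t - 11.0112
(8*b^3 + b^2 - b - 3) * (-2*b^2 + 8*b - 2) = -16*b^5 + 62*b^4 - 6*b^3 - 4*b^2 - 22*b + 6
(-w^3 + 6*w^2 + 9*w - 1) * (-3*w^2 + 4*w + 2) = 3*w^5 - 22*w^4 - 5*w^3 + 51*w^2 + 14*w - 2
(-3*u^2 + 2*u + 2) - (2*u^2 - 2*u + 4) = -5*u^2 + 4*u - 2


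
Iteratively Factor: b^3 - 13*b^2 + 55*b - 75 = (b - 5)*(b^2 - 8*b + 15) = (b - 5)*(b - 3)*(b - 5)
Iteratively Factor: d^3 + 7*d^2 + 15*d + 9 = (d + 3)*(d^2 + 4*d + 3) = (d + 3)^2*(d + 1)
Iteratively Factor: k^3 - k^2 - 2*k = (k)*(k^2 - k - 2) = k*(k + 1)*(k - 2)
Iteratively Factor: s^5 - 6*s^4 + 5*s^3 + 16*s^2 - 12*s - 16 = (s + 1)*(s^4 - 7*s^3 + 12*s^2 + 4*s - 16) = (s - 4)*(s + 1)*(s^3 - 3*s^2 + 4) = (s - 4)*(s - 2)*(s + 1)*(s^2 - s - 2) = (s - 4)*(s - 2)^2*(s + 1)*(s + 1)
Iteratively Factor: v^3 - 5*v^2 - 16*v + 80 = (v + 4)*(v^2 - 9*v + 20) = (v - 4)*(v + 4)*(v - 5)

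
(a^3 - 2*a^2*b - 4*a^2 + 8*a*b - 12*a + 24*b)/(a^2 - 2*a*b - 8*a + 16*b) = (a^2 - 4*a - 12)/(a - 8)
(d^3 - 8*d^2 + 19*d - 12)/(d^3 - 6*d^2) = (d^3 - 8*d^2 + 19*d - 12)/(d^2*(d - 6))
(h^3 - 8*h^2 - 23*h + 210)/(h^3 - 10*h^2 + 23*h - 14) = (h^2 - h - 30)/(h^2 - 3*h + 2)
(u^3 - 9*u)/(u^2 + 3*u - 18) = u*(u + 3)/(u + 6)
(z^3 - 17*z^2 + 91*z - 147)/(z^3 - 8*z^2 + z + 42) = (z - 7)/(z + 2)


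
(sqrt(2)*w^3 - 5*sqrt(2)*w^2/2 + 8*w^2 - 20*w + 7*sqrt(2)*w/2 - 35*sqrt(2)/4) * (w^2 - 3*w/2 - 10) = sqrt(2)*w^5 - 4*sqrt(2)*w^4 + 8*w^4 - 32*w^3 - 11*sqrt(2)*w^3/4 - 50*w^2 + 11*sqrt(2)*w^2 - 175*sqrt(2)*w/8 + 200*w + 175*sqrt(2)/2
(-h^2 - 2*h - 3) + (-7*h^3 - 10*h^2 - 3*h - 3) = -7*h^3 - 11*h^2 - 5*h - 6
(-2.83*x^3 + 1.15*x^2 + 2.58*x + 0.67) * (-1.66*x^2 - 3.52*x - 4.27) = 4.6978*x^5 + 8.0526*x^4 + 3.7533*x^3 - 15.1043*x^2 - 13.375*x - 2.8609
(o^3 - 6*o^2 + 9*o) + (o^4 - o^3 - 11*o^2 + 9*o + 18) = o^4 - 17*o^2 + 18*o + 18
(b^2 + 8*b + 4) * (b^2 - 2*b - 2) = b^4 + 6*b^3 - 14*b^2 - 24*b - 8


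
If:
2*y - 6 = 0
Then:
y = 3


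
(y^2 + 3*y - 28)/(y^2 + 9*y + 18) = (y^2 + 3*y - 28)/(y^2 + 9*y + 18)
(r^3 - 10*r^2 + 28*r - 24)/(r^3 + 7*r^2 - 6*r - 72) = (r^3 - 10*r^2 + 28*r - 24)/(r^3 + 7*r^2 - 6*r - 72)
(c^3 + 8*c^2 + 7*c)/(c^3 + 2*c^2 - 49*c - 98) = c*(c + 1)/(c^2 - 5*c - 14)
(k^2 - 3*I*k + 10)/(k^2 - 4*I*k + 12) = (k - 5*I)/(k - 6*I)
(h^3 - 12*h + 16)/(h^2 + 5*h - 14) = (h^2 + 2*h - 8)/(h + 7)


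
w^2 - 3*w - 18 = (w - 6)*(w + 3)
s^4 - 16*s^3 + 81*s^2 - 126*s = s*(s - 7)*(s - 6)*(s - 3)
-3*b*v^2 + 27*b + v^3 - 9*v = (-3*b + v)*(v - 3)*(v + 3)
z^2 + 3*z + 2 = (z + 1)*(z + 2)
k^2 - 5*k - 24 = (k - 8)*(k + 3)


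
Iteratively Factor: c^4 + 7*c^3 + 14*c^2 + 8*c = (c)*(c^3 + 7*c^2 + 14*c + 8) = c*(c + 1)*(c^2 + 6*c + 8) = c*(c + 1)*(c + 2)*(c + 4)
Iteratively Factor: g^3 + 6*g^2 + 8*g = (g)*(g^2 + 6*g + 8) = g*(g + 4)*(g + 2)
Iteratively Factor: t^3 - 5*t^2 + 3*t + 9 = (t + 1)*(t^2 - 6*t + 9) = (t - 3)*(t + 1)*(t - 3)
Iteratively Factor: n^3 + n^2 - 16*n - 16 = (n + 4)*(n^2 - 3*n - 4) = (n + 1)*(n + 4)*(n - 4)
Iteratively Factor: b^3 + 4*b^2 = (b)*(b^2 + 4*b) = b*(b + 4)*(b)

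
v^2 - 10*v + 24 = (v - 6)*(v - 4)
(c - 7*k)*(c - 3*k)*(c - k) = c^3 - 11*c^2*k + 31*c*k^2 - 21*k^3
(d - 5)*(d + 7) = d^2 + 2*d - 35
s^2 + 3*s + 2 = (s + 1)*(s + 2)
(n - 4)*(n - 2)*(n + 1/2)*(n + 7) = n^4 + 3*n^3/2 - 67*n^2/2 + 39*n + 28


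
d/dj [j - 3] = 1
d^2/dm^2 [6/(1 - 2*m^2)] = 24*(-6*m^2 - 1)/(2*m^2 - 1)^3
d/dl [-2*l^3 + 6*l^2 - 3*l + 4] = -6*l^2 + 12*l - 3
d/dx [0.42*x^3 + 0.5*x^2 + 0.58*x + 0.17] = 1.26*x^2 + 1.0*x + 0.58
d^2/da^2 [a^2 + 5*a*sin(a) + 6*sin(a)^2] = -5*a*sin(a) - 24*sin(a)^2 + 10*cos(a) + 14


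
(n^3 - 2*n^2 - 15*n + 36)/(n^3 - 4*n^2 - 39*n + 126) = (n^2 + n - 12)/(n^2 - n - 42)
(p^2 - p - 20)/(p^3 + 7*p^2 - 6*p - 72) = (p - 5)/(p^2 + 3*p - 18)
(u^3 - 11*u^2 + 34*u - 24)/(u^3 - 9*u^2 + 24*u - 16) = (u - 6)/(u - 4)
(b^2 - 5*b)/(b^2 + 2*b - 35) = b/(b + 7)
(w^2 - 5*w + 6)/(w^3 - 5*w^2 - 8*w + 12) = (w^2 - 5*w + 6)/(w^3 - 5*w^2 - 8*w + 12)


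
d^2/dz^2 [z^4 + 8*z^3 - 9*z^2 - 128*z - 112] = 12*z^2 + 48*z - 18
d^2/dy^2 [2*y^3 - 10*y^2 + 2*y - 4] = 12*y - 20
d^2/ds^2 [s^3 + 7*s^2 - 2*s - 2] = 6*s + 14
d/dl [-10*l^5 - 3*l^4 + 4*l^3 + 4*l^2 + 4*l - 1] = -50*l^4 - 12*l^3 + 12*l^2 + 8*l + 4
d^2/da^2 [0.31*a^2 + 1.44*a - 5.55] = 0.620000000000000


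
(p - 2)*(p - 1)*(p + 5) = p^3 + 2*p^2 - 13*p + 10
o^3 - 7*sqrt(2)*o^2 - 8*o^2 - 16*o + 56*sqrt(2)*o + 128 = (o - 8)*(o - 8*sqrt(2))*(o + sqrt(2))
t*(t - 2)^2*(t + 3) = t^4 - t^3 - 8*t^2 + 12*t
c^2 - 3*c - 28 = (c - 7)*(c + 4)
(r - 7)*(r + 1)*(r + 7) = r^3 + r^2 - 49*r - 49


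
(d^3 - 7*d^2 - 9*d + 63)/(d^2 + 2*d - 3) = (d^2 - 10*d + 21)/(d - 1)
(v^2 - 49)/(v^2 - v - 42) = (v + 7)/(v + 6)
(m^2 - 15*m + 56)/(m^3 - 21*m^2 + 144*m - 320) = (m - 7)/(m^2 - 13*m + 40)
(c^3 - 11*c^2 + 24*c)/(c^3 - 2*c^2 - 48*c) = (c - 3)/(c + 6)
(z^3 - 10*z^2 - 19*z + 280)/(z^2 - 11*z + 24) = (z^2 - 2*z - 35)/(z - 3)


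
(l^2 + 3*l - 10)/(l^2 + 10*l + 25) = (l - 2)/(l + 5)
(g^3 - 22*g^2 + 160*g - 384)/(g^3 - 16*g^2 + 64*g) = (g - 6)/g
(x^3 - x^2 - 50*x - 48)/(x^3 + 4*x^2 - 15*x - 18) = (x - 8)/(x - 3)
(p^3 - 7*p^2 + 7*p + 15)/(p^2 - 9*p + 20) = (p^2 - 2*p - 3)/(p - 4)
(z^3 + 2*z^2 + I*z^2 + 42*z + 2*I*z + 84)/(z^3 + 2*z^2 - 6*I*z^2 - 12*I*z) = (z + 7*I)/z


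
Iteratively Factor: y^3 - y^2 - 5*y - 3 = (y - 3)*(y^2 + 2*y + 1) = (y - 3)*(y + 1)*(y + 1)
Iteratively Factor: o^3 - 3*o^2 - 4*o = (o + 1)*(o^2 - 4*o) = o*(o + 1)*(o - 4)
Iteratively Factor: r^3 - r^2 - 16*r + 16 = (r - 4)*(r^2 + 3*r - 4) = (r - 4)*(r + 4)*(r - 1)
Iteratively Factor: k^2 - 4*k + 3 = (k - 3)*(k - 1)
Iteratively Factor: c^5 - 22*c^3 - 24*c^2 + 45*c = (c + 3)*(c^4 - 3*c^3 - 13*c^2 + 15*c) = c*(c + 3)*(c^3 - 3*c^2 - 13*c + 15) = c*(c - 5)*(c + 3)*(c^2 + 2*c - 3) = c*(c - 5)*(c - 1)*(c + 3)*(c + 3)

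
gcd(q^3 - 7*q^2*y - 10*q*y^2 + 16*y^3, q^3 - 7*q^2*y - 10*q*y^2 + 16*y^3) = q^3 - 7*q^2*y - 10*q*y^2 + 16*y^3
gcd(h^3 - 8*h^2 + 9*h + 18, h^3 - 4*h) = 1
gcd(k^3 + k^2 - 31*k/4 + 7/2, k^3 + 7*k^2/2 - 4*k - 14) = k^2 + 3*k/2 - 7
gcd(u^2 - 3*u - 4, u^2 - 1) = u + 1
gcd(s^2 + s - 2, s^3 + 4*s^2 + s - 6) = s^2 + s - 2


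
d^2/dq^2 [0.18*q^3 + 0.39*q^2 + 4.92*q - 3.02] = 1.08*q + 0.78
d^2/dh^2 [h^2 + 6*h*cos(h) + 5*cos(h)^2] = -6*h*cos(h) + 20*sin(h)^2 - 12*sin(h) - 8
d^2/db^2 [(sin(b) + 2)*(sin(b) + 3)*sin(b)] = -9*sin(b)^3 - 20*sin(b)^2 + 10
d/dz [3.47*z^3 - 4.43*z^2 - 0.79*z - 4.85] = 10.41*z^2 - 8.86*z - 0.79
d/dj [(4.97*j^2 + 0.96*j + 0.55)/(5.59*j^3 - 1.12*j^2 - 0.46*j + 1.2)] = (-27.7823*j^4 - 10.7328*j^3 - 10.4345*j^2 + 13.16*j + 1.405)/(31.2481*j^6 - 12.5216*j^5 - 3.8884*j^4 + 14.4464*j^3 - 2.4764*j^2 - 1.104*j + 1.44)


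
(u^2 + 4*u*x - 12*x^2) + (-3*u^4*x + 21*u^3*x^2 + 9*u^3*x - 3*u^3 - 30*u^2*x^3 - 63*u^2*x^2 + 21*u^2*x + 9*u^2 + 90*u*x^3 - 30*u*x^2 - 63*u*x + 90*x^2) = -3*u^4*x + 21*u^3*x^2 + 9*u^3*x - 3*u^3 - 30*u^2*x^3 - 63*u^2*x^2 + 21*u^2*x + 10*u^2 + 90*u*x^3 - 30*u*x^2 - 59*u*x + 78*x^2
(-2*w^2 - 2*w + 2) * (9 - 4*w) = 8*w^3 - 10*w^2 - 26*w + 18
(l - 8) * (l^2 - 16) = l^3 - 8*l^2 - 16*l + 128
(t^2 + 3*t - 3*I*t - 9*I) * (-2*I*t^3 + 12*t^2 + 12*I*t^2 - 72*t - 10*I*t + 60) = -2*I*t^5 + 6*t^4 + 6*I*t^4 - 18*t^3 - 10*I*t^3 - 78*t^2 + 78*I*t^2 + 90*t + 468*I*t - 540*I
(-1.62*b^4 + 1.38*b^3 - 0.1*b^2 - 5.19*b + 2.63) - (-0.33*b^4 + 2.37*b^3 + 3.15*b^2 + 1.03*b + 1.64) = -1.29*b^4 - 0.99*b^3 - 3.25*b^2 - 6.22*b + 0.99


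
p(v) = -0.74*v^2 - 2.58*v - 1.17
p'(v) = -1.48*v - 2.58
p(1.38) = -6.14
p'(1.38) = -4.62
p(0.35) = -2.16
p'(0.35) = -3.10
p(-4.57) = -4.83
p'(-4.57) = 4.18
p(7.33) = -59.84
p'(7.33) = -13.43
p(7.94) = -68.31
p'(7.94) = -14.33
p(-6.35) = -14.63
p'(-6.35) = 6.82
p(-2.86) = 0.16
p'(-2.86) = 1.65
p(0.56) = -2.85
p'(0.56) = -3.41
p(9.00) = -84.33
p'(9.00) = -15.90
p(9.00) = -84.33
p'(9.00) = -15.90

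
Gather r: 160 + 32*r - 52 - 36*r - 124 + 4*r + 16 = 0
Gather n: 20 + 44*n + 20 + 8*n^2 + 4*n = 8*n^2 + 48*n + 40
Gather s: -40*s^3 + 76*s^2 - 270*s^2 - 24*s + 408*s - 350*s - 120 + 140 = -40*s^3 - 194*s^2 + 34*s + 20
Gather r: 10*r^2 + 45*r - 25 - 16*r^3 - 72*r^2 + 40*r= -16*r^3 - 62*r^2 + 85*r - 25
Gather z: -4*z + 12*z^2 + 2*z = 12*z^2 - 2*z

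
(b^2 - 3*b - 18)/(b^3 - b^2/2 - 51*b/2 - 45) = 2/(2*b + 5)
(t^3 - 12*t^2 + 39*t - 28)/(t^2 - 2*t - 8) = (t^2 - 8*t + 7)/(t + 2)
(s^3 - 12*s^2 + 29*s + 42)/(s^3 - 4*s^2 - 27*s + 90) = (s^2 - 6*s - 7)/(s^2 + 2*s - 15)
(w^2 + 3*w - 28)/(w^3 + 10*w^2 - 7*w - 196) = 1/(w + 7)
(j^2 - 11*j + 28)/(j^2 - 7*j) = (j - 4)/j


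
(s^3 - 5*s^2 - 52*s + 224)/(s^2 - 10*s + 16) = (s^2 + 3*s - 28)/(s - 2)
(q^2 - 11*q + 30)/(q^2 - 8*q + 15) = (q - 6)/(q - 3)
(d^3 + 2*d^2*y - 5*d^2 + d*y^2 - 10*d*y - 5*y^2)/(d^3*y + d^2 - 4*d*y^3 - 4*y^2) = (d^3 + 2*d^2*y - 5*d^2 + d*y^2 - 10*d*y - 5*y^2)/(d^3*y + d^2 - 4*d*y^3 - 4*y^2)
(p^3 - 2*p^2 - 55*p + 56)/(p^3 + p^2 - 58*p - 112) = (p - 1)/(p + 2)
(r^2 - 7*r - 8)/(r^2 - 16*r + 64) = (r + 1)/(r - 8)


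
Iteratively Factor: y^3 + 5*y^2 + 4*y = (y)*(y^2 + 5*y + 4) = y*(y + 4)*(y + 1)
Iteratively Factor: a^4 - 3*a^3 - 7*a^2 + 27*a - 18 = (a - 2)*(a^3 - a^2 - 9*a + 9) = (a - 3)*(a - 2)*(a^2 + 2*a - 3) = (a - 3)*(a - 2)*(a + 3)*(a - 1)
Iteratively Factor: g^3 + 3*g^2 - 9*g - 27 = (g + 3)*(g^2 - 9) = (g + 3)^2*(g - 3)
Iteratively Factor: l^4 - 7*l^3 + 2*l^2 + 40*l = (l - 4)*(l^3 - 3*l^2 - 10*l) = l*(l - 4)*(l^2 - 3*l - 10) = l*(l - 5)*(l - 4)*(l + 2)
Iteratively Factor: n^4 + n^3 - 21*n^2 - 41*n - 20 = (n + 4)*(n^3 - 3*n^2 - 9*n - 5) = (n - 5)*(n + 4)*(n^2 + 2*n + 1) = (n - 5)*(n + 1)*(n + 4)*(n + 1)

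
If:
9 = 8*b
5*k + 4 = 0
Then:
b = 9/8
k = -4/5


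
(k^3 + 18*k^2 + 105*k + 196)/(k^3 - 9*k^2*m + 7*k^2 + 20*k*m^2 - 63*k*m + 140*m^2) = (k^2 + 11*k + 28)/(k^2 - 9*k*m + 20*m^2)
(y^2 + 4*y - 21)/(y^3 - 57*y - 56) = (y - 3)/(y^2 - 7*y - 8)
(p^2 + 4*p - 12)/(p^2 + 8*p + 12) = (p - 2)/(p + 2)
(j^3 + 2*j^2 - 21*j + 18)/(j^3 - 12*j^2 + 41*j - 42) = (j^2 + 5*j - 6)/(j^2 - 9*j + 14)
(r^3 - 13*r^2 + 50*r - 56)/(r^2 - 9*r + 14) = r - 4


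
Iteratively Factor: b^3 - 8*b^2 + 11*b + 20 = (b - 5)*(b^2 - 3*b - 4) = (b - 5)*(b - 4)*(b + 1)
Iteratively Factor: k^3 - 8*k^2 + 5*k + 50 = (k - 5)*(k^2 - 3*k - 10) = (k - 5)^2*(k + 2)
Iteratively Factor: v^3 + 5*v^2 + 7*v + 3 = (v + 1)*(v^2 + 4*v + 3) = (v + 1)*(v + 3)*(v + 1)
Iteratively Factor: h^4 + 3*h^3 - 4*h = (h - 1)*(h^3 + 4*h^2 + 4*h) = (h - 1)*(h + 2)*(h^2 + 2*h) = h*(h - 1)*(h + 2)*(h + 2)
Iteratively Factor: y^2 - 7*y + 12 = (y - 3)*(y - 4)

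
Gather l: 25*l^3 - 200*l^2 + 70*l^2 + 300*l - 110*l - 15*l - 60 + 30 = 25*l^3 - 130*l^2 + 175*l - 30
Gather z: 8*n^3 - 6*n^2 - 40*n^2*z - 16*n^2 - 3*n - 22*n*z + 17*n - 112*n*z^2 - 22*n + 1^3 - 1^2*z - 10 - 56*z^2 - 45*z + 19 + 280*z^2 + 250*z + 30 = 8*n^3 - 22*n^2 - 8*n + z^2*(224 - 112*n) + z*(-40*n^2 - 22*n + 204) + 40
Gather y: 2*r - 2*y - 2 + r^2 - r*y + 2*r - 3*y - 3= r^2 + 4*r + y*(-r - 5) - 5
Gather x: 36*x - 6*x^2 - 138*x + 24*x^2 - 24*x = 18*x^2 - 126*x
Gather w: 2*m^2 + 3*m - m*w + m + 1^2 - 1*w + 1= 2*m^2 + 4*m + w*(-m - 1) + 2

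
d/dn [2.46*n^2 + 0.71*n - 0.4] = 4.92*n + 0.71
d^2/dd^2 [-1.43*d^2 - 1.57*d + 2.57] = -2.86000000000000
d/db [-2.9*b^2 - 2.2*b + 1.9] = -5.8*b - 2.2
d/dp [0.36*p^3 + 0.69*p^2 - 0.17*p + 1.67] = 1.08*p^2 + 1.38*p - 0.17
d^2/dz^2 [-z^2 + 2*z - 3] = -2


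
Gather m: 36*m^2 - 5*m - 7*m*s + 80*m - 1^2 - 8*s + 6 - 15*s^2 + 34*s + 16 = 36*m^2 + m*(75 - 7*s) - 15*s^2 + 26*s + 21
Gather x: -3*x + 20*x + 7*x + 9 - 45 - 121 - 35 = 24*x - 192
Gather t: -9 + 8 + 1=0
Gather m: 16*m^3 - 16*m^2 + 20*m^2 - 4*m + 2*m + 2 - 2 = 16*m^3 + 4*m^2 - 2*m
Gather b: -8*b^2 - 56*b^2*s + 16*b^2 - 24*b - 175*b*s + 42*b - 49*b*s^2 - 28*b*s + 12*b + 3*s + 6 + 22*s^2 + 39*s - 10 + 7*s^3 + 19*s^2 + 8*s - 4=b^2*(8 - 56*s) + b*(-49*s^2 - 203*s + 30) + 7*s^3 + 41*s^2 + 50*s - 8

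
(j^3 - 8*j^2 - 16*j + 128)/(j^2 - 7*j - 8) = (j^2 - 16)/(j + 1)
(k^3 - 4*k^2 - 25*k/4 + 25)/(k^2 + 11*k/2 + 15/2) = (k^2 - 13*k/2 + 10)/(k + 3)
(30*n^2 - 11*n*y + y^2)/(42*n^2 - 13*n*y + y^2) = (-5*n + y)/(-7*n + y)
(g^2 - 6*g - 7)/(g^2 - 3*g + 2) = (g^2 - 6*g - 7)/(g^2 - 3*g + 2)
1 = 1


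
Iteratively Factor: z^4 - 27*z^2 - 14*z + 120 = (z + 3)*(z^3 - 3*z^2 - 18*z + 40) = (z - 5)*(z + 3)*(z^2 + 2*z - 8) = (z - 5)*(z - 2)*(z + 3)*(z + 4)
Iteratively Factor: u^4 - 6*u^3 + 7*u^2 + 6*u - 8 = (u - 2)*(u^3 - 4*u^2 - u + 4) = (u - 4)*(u - 2)*(u^2 - 1) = (u - 4)*(u - 2)*(u - 1)*(u + 1)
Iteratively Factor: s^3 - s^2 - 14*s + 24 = (s + 4)*(s^2 - 5*s + 6) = (s - 2)*(s + 4)*(s - 3)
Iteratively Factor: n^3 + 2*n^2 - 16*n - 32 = (n - 4)*(n^2 + 6*n + 8) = (n - 4)*(n + 2)*(n + 4)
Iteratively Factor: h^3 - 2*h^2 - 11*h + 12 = (h - 1)*(h^2 - h - 12) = (h - 1)*(h + 3)*(h - 4)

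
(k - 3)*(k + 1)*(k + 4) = k^3 + 2*k^2 - 11*k - 12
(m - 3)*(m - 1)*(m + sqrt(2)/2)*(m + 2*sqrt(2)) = m^4 - 4*m^3 + 5*sqrt(2)*m^3/2 - 10*sqrt(2)*m^2 + 5*m^2 - 8*m + 15*sqrt(2)*m/2 + 6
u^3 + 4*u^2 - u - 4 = (u - 1)*(u + 1)*(u + 4)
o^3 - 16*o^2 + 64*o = o*(o - 8)^2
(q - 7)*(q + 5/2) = q^2 - 9*q/2 - 35/2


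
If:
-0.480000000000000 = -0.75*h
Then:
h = 0.64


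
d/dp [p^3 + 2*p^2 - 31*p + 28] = 3*p^2 + 4*p - 31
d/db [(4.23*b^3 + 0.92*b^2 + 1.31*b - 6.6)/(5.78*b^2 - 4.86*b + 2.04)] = (24.4494*b^4 - 41.1156*b^3 + 13.8446*b^2 + 80.0496*b - 29.4036)/(33.4084*b^4 - 56.1816*b^3 + 47.202*b^2 - 19.8288*b + 4.1616)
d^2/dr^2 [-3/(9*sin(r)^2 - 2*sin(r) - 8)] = 6*(-162*sin(r)^4 + 27*sin(r)^3 + 97*sin(r)^2 - 46*sin(r) + 76)/(-9*sin(r)^2 + 2*sin(r) + 8)^3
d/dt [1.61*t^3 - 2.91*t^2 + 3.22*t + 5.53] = 4.83*t^2 - 5.82*t + 3.22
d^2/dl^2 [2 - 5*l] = 0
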